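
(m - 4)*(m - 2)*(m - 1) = m^3 - 7*m^2 + 14*m - 8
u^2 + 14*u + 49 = (u + 7)^2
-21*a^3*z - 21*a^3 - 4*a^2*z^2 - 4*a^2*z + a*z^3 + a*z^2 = (-7*a + z)*(3*a + z)*(a*z + a)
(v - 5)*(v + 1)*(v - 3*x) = v^3 - 3*v^2*x - 4*v^2 + 12*v*x - 5*v + 15*x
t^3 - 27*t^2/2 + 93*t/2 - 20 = (t - 8)*(t - 5)*(t - 1/2)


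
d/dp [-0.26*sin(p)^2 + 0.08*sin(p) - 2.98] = (0.08 - 0.52*sin(p))*cos(p)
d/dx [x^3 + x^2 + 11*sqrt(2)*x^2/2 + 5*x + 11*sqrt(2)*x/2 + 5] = 3*x^2 + 2*x + 11*sqrt(2)*x + 5 + 11*sqrt(2)/2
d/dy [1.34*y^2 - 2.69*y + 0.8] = 2.68*y - 2.69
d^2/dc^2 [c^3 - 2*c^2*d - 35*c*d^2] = 6*c - 4*d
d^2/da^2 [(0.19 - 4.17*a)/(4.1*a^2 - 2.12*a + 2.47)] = (-(4.17*a - 0.19)*(8.2*a - 2.12)*(16.4*a - 4.24) + (102.582*a - 19.2388)*(4.1*a^2 - 2.12*a + 2.47))/(4.1*a^2 - 2.12*a + 2.47)^3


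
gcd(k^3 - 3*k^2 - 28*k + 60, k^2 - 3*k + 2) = k - 2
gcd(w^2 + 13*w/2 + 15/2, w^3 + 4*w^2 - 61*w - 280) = w + 5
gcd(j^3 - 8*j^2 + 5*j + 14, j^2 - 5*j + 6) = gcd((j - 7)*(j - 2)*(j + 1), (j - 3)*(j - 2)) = j - 2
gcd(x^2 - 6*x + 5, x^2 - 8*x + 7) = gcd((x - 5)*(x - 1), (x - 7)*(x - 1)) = x - 1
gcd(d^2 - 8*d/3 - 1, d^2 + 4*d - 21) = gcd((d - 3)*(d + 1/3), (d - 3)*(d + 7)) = d - 3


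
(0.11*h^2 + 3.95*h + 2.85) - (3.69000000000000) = 0.11*h^2 + 3.95*h - 0.84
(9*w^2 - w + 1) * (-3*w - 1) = -27*w^3 - 6*w^2 - 2*w - 1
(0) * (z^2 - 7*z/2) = 0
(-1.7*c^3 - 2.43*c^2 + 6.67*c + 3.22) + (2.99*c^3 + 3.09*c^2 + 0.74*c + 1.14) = 1.29*c^3 + 0.66*c^2 + 7.41*c + 4.36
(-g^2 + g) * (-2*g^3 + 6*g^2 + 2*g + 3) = 2*g^5 - 8*g^4 + 4*g^3 - g^2 + 3*g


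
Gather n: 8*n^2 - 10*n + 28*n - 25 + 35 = 8*n^2 + 18*n + 10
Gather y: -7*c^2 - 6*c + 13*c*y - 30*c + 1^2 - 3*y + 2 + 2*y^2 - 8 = -7*c^2 - 36*c + 2*y^2 + y*(13*c - 3) - 5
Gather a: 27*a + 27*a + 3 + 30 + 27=54*a + 60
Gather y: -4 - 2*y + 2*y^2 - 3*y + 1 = 2*y^2 - 5*y - 3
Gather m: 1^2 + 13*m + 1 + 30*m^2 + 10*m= 30*m^2 + 23*m + 2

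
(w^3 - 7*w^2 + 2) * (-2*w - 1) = -2*w^4 + 13*w^3 + 7*w^2 - 4*w - 2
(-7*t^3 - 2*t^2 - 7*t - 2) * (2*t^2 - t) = -14*t^5 + 3*t^4 - 12*t^3 + 3*t^2 + 2*t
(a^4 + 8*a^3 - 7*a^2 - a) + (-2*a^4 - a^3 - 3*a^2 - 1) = -a^4 + 7*a^3 - 10*a^2 - a - 1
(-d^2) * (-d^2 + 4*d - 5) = d^4 - 4*d^3 + 5*d^2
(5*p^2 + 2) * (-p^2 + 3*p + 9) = -5*p^4 + 15*p^3 + 43*p^2 + 6*p + 18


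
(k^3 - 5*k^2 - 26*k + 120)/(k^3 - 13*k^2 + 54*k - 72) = (k + 5)/(k - 3)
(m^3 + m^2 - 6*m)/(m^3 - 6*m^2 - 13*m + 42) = m/(m - 7)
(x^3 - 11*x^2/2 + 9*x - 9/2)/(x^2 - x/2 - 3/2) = (x^2 - 4*x + 3)/(x + 1)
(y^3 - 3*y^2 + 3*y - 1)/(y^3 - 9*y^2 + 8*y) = (y^2 - 2*y + 1)/(y*(y - 8))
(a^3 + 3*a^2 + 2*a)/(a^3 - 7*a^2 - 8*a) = (a + 2)/(a - 8)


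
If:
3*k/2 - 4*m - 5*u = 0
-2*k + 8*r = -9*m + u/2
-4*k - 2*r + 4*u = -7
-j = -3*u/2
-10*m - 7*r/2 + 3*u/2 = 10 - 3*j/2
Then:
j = 1731/734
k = 11314/4771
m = -10267/9542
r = 18145/9542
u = 577/367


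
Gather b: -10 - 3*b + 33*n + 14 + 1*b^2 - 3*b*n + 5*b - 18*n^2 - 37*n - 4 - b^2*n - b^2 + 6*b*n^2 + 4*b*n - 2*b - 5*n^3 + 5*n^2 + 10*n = -b^2*n + b*(6*n^2 + n) - 5*n^3 - 13*n^2 + 6*n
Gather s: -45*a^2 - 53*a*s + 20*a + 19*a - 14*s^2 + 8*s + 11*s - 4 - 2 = -45*a^2 + 39*a - 14*s^2 + s*(19 - 53*a) - 6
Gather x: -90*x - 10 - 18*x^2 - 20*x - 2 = -18*x^2 - 110*x - 12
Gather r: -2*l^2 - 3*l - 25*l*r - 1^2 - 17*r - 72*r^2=-2*l^2 - 3*l - 72*r^2 + r*(-25*l - 17) - 1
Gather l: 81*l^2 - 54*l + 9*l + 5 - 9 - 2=81*l^2 - 45*l - 6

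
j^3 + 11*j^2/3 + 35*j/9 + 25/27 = (j + 1/3)*(j + 5/3)^2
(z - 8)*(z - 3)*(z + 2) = z^3 - 9*z^2 + 2*z + 48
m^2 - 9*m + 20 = (m - 5)*(m - 4)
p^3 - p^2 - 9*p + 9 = (p - 3)*(p - 1)*(p + 3)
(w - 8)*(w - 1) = w^2 - 9*w + 8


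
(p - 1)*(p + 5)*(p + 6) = p^3 + 10*p^2 + 19*p - 30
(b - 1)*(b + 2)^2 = b^3 + 3*b^2 - 4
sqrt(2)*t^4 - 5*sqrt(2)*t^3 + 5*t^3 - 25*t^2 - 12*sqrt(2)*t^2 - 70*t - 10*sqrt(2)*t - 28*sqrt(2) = (t - 7)*(t + 2)*(t + 2*sqrt(2))*(sqrt(2)*t + 1)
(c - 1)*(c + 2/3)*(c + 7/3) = c^3 + 2*c^2 - 13*c/9 - 14/9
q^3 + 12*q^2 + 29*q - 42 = (q - 1)*(q + 6)*(q + 7)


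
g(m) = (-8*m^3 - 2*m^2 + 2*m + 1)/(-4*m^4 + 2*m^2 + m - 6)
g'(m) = (-24*m^2 - 4*m + 2)/(-4*m^4 + 2*m^2 + m - 6) + (16*m^3 - 4*m - 1)*(-8*m^3 - 2*m^2 + 2*m + 1)/(-4*m^4 + 2*m^2 + m - 6)^2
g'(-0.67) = 0.84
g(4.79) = 0.44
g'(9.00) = -0.03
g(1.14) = 1.24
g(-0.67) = -0.18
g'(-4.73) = -0.08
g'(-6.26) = -0.05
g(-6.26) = -0.31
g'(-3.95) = -0.11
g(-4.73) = -0.40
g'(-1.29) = 0.54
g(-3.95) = -0.48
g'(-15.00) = -0.00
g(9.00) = 0.23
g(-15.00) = -0.13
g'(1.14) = 1.25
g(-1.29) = -0.82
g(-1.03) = -0.59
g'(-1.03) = 1.15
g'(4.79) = -0.10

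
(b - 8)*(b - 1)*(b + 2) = b^3 - 7*b^2 - 10*b + 16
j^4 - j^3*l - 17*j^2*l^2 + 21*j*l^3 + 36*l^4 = (j - 3*l)^2*(j + l)*(j + 4*l)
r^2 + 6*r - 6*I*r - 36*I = (r + 6)*(r - 6*I)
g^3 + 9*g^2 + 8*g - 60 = (g - 2)*(g + 5)*(g + 6)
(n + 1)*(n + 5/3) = n^2 + 8*n/3 + 5/3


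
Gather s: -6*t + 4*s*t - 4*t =4*s*t - 10*t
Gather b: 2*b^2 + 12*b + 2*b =2*b^2 + 14*b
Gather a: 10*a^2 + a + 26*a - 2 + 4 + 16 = 10*a^2 + 27*a + 18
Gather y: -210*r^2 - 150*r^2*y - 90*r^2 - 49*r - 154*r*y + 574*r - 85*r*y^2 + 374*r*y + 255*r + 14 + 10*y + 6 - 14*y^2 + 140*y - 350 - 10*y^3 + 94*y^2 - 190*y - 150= -300*r^2 + 780*r - 10*y^3 + y^2*(80 - 85*r) + y*(-150*r^2 + 220*r - 40) - 480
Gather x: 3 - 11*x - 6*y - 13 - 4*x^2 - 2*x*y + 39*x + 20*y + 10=-4*x^2 + x*(28 - 2*y) + 14*y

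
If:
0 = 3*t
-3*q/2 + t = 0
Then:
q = 0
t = 0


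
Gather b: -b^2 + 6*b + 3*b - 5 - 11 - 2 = -b^2 + 9*b - 18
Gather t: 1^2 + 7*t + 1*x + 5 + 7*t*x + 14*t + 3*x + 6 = t*(7*x + 21) + 4*x + 12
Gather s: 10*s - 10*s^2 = -10*s^2 + 10*s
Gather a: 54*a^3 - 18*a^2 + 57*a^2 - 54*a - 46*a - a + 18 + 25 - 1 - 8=54*a^3 + 39*a^2 - 101*a + 34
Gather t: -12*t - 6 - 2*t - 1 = -14*t - 7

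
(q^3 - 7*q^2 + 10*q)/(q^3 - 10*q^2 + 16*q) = (q - 5)/(q - 8)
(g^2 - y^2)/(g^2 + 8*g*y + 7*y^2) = (g - y)/(g + 7*y)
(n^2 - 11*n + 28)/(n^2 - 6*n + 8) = (n - 7)/(n - 2)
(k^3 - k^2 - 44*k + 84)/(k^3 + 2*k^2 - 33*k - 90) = (k^2 + 5*k - 14)/(k^2 + 8*k + 15)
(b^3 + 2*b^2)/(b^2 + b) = b*(b + 2)/(b + 1)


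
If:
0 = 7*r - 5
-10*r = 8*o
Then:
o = -25/28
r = 5/7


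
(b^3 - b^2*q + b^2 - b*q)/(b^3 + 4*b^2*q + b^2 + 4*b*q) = (b - q)/(b + 4*q)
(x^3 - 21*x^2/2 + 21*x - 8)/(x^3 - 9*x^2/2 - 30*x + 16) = (x - 2)/(x + 4)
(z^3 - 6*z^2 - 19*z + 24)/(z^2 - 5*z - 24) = z - 1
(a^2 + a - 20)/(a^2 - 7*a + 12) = (a + 5)/(a - 3)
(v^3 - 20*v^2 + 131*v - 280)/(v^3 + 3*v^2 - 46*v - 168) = (v^2 - 13*v + 40)/(v^2 + 10*v + 24)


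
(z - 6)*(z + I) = z^2 - 6*z + I*z - 6*I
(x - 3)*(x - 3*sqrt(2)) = x^2 - 3*sqrt(2)*x - 3*x + 9*sqrt(2)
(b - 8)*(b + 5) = b^2 - 3*b - 40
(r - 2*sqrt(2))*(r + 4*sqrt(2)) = r^2 + 2*sqrt(2)*r - 16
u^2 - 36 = (u - 6)*(u + 6)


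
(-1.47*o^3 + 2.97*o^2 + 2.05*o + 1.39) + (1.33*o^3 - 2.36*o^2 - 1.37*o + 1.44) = -0.14*o^3 + 0.61*o^2 + 0.68*o + 2.83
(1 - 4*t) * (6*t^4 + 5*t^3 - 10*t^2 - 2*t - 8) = -24*t^5 - 14*t^4 + 45*t^3 - 2*t^2 + 30*t - 8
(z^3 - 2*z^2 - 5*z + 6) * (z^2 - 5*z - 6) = z^5 - 7*z^4 - z^3 + 43*z^2 - 36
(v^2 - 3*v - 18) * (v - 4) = v^3 - 7*v^2 - 6*v + 72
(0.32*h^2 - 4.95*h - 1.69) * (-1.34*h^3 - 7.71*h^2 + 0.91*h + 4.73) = -0.4288*h^5 + 4.1658*h^4 + 40.7203*h^3 + 10.039*h^2 - 24.9514*h - 7.9937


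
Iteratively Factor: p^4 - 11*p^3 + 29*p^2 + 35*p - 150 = (p - 5)*(p^3 - 6*p^2 - p + 30) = (p - 5)*(p + 2)*(p^2 - 8*p + 15) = (p - 5)^2*(p + 2)*(p - 3)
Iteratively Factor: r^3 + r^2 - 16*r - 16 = (r + 1)*(r^2 - 16) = (r + 1)*(r + 4)*(r - 4)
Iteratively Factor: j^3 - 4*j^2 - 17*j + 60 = (j - 3)*(j^2 - j - 20) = (j - 3)*(j + 4)*(j - 5)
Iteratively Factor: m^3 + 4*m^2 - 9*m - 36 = (m - 3)*(m^2 + 7*m + 12) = (m - 3)*(m + 4)*(m + 3)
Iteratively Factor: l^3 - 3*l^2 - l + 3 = (l - 3)*(l^2 - 1) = (l - 3)*(l - 1)*(l + 1)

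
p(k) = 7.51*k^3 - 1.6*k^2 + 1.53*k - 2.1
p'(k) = 22.53*k^2 - 3.2*k + 1.53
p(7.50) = 3087.66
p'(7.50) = 1244.84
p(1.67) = 30.97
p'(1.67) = 59.02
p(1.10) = 7.64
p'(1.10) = 25.27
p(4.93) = 866.43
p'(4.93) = 533.34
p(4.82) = 809.07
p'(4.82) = 509.53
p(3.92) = 431.69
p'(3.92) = 335.19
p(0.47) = -0.95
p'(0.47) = 5.00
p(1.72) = 34.01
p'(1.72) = 62.68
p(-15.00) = -25731.30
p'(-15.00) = 5118.78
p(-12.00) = -13228.14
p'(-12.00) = 3284.25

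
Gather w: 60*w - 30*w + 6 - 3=30*w + 3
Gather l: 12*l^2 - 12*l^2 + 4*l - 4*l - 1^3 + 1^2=0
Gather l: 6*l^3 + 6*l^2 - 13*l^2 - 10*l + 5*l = 6*l^3 - 7*l^2 - 5*l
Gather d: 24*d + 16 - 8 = 24*d + 8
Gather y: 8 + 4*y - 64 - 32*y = -28*y - 56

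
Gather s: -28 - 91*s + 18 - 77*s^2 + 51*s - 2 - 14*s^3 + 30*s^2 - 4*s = -14*s^3 - 47*s^2 - 44*s - 12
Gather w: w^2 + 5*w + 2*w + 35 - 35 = w^2 + 7*w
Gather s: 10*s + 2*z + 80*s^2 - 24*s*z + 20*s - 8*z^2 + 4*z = 80*s^2 + s*(30 - 24*z) - 8*z^2 + 6*z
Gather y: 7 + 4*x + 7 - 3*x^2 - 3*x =-3*x^2 + x + 14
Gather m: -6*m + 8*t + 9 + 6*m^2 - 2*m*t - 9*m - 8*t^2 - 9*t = 6*m^2 + m*(-2*t - 15) - 8*t^2 - t + 9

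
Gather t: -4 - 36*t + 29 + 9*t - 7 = 18 - 27*t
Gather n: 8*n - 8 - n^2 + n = -n^2 + 9*n - 8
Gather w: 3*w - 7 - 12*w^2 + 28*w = -12*w^2 + 31*w - 7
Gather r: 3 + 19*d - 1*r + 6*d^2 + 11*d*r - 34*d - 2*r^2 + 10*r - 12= 6*d^2 - 15*d - 2*r^2 + r*(11*d + 9) - 9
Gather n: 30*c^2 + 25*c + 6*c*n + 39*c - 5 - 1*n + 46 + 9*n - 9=30*c^2 + 64*c + n*(6*c + 8) + 32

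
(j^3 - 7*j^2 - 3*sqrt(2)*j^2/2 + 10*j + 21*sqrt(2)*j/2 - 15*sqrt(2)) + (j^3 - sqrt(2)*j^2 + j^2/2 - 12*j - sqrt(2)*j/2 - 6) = 2*j^3 - 13*j^2/2 - 5*sqrt(2)*j^2/2 - 2*j + 10*sqrt(2)*j - 15*sqrt(2) - 6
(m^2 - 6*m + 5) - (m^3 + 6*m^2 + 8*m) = -m^3 - 5*m^2 - 14*m + 5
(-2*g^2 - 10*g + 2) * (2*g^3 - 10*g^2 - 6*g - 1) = -4*g^5 + 116*g^3 + 42*g^2 - 2*g - 2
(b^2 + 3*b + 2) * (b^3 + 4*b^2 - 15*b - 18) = b^5 + 7*b^4 - b^3 - 55*b^2 - 84*b - 36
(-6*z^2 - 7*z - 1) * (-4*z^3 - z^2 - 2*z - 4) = 24*z^5 + 34*z^4 + 23*z^3 + 39*z^2 + 30*z + 4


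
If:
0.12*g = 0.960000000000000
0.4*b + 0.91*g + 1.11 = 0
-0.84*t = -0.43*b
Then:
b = -20.98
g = 8.00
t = -10.74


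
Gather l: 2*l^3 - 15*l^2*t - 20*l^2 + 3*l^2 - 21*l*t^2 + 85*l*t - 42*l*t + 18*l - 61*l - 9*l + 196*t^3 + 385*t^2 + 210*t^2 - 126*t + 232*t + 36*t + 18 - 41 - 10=2*l^3 + l^2*(-15*t - 17) + l*(-21*t^2 + 43*t - 52) + 196*t^3 + 595*t^2 + 142*t - 33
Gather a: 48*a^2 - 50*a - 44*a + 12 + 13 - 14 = 48*a^2 - 94*a + 11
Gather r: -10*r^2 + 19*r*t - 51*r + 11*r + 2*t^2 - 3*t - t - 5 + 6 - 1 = -10*r^2 + r*(19*t - 40) + 2*t^2 - 4*t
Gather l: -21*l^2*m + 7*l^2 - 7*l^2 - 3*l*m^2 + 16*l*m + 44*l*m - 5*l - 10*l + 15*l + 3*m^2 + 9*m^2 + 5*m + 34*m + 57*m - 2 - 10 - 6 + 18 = -21*l^2*m + l*(-3*m^2 + 60*m) + 12*m^2 + 96*m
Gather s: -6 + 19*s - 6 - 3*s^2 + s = -3*s^2 + 20*s - 12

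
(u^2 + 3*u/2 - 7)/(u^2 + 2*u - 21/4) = 2*(u - 2)/(2*u - 3)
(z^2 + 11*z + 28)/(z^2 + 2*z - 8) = (z + 7)/(z - 2)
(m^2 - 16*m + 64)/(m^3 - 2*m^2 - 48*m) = (m - 8)/(m*(m + 6))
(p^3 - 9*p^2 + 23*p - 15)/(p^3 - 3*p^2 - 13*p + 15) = (p - 3)/(p + 3)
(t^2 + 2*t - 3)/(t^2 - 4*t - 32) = (-t^2 - 2*t + 3)/(-t^2 + 4*t + 32)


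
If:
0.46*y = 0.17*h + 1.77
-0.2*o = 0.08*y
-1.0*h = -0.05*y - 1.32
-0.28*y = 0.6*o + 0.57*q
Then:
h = 1.54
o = -1.77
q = -0.31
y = 4.42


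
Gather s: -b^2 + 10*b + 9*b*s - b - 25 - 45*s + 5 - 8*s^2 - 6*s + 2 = -b^2 + 9*b - 8*s^2 + s*(9*b - 51) - 18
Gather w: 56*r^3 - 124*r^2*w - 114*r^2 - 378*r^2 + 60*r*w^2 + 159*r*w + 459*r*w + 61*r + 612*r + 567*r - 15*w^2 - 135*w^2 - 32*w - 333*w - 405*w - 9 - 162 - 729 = 56*r^3 - 492*r^2 + 1240*r + w^2*(60*r - 150) + w*(-124*r^2 + 618*r - 770) - 900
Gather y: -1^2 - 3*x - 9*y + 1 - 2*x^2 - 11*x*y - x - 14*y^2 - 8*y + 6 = -2*x^2 - 4*x - 14*y^2 + y*(-11*x - 17) + 6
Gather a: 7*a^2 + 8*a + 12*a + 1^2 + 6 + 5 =7*a^2 + 20*a + 12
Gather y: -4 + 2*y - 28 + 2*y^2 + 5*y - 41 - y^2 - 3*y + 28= y^2 + 4*y - 45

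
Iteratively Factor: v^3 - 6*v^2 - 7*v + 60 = (v + 3)*(v^2 - 9*v + 20) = (v - 4)*(v + 3)*(v - 5)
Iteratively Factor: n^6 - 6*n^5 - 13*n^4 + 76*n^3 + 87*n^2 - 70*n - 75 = (n + 1)*(n^5 - 7*n^4 - 6*n^3 + 82*n^2 + 5*n - 75) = (n - 5)*(n + 1)*(n^4 - 2*n^3 - 16*n^2 + 2*n + 15) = (n - 5)*(n + 1)*(n + 3)*(n^3 - 5*n^2 - n + 5) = (n - 5)^2*(n + 1)*(n + 3)*(n^2 - 1) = (n - 5)^2*(n + 1)^2*(n + 3)*(n - 1)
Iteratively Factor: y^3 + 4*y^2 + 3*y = (y + 3)*(y^2 + y) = y*(y + 3)*(y + 1)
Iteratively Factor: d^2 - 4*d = (d - 4)*(d)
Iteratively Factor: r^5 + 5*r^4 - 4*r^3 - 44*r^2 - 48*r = (r + 4)*(r^4 + r^3 - 8*r^2 - 12*r) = (r - 3)*(r + 4)*(r^3 + 4*r^2 + 4*r) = r*(r - 3)*(r + 4)*(r^2 + 4*r + 4) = r*(r - 3)*(r + 2)*(r + 4)*(r + 2)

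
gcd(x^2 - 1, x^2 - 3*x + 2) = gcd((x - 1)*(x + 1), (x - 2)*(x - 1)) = x - 1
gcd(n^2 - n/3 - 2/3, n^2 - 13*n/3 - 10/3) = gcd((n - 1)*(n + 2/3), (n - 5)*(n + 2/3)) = n + 2/3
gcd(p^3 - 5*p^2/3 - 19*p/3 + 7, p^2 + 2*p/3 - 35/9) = p + 7/3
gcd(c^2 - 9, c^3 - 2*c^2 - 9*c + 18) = c^2 - 9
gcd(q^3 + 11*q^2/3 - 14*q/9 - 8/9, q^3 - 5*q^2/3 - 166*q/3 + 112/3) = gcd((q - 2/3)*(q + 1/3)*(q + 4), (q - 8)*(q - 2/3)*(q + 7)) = q - 2/3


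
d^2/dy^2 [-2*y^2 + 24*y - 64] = -4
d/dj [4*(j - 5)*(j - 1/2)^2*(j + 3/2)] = 16*j^3 - 54*j^2 - 30*j + 53/2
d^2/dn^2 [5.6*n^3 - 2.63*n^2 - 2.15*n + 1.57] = 33.6*n - 5.26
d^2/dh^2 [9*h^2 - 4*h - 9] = 18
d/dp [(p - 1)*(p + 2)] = 2*p + 1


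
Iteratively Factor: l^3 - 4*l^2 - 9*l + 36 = (l + 3)*(l^2 - 7*l + 12) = (l - 4)*(l + 3)*(l - 3)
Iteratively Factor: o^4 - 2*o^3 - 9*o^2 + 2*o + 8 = (o + 1)*(o^3 - 3*o^2 - 6*o + 8) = (o + 1)*(o + 2)*(o^2 - 5*o + 4) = (o - 4)*(o + 1)*(o + 2)*(o - 1)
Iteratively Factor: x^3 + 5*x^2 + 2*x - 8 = (x + 2)*(x^2 + 3*x - 4) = (x + 2)*(x + 4)*(x - 1)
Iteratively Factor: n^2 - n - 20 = (n + 4)*(n - 5)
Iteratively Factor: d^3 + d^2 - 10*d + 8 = (d + 4)*(d^2 - 3*d + 2) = (d - 1)*(d + 4)*(d - 2)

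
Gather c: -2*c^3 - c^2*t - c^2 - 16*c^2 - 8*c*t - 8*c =-2*c^3 + c^2*(-t - 17) + c*(-8*t - 8)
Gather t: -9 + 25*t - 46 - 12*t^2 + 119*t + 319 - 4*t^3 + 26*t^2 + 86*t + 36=-4*t^3 + 14*t^2 + 230*t + 300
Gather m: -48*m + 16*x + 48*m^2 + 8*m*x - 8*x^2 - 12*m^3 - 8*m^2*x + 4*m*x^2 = -12*m^3 + m^2*(48 - 8*x) + m*(4*x^2 + 8*x - 48) - 8*x^2 + 16*x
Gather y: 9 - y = 9 - y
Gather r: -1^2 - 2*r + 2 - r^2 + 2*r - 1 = -r^2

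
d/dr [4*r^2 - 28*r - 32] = 8*r - 28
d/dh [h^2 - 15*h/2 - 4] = 2*h - 15/2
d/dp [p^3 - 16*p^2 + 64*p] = 3*p^2 - 32*p + 64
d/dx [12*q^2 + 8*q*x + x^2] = 8*q + 2*x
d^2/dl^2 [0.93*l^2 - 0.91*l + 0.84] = 1.86000000000000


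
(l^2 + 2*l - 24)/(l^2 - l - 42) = (l - 4)/(l - 7)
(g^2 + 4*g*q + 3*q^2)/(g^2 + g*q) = (g + 3*q)/g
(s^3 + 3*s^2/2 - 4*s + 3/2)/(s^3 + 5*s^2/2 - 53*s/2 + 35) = (2*s^3 + 3*s^2 - 8*s + 3)/(2*s^3 + 5*s^2 - 53*s + 70)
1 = 1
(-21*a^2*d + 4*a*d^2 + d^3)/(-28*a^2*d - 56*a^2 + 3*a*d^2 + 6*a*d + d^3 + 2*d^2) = d*(3*a - d)/(4*a*d + 8*a - d^2 - 2*d)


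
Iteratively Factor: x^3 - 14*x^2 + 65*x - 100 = (x - 4)*(x^2 - 10*x + 25) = (x - 5)*(x - 4)*(x - 5)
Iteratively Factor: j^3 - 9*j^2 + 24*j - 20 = (j - 2)*(j^2 - 7*j + 10) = (j - 5)*(j - 2)*(j - 2)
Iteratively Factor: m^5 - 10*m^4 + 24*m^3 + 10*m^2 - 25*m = (m + 1)*(m^4 - 11*m^3 + 35*m^2 - 25*m) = m*(m + 1)*(m^3 - 11*m^2 + 35*m - 25) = m*(m - 5)*(m + 1)*(m^2 - 6*m + 5) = m*(m - 5)*(m - 1)*(m + 1)*(m - 5)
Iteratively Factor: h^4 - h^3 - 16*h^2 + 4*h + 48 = (h + 2)*(h^3 - 3*h^2 - 10*h + 24) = (h - 4)*(h + 2)*(h^2 + h - 6) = (h - 4)*(h + 2)*(h + 3)*(h - 2)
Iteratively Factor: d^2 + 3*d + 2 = (d + 2)*(d + 1)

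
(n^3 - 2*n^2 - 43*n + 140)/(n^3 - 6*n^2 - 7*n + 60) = (n + 7)/(n + 3)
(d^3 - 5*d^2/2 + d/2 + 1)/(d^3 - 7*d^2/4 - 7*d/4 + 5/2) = 2*(2*d + 1)/(4*d + 5)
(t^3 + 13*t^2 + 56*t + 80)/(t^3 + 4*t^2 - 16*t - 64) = (t + 5)/(t - 4)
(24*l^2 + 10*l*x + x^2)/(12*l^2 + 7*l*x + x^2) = (6*l + x)/(3*l + x)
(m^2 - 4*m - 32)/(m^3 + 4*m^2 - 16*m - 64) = (m - 8)/(m^2 - 16)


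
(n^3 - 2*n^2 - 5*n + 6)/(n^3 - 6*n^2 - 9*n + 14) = (n - 3)/(n - 7)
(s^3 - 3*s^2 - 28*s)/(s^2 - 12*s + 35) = s*(s + 4)/(s - 5)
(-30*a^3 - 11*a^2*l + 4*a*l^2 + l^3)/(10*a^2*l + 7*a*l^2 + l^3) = (-3*a + l)/l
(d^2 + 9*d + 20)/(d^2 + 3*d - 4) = (d + 5)/(d - 1)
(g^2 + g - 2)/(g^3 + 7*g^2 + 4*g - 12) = 1/(g + 6)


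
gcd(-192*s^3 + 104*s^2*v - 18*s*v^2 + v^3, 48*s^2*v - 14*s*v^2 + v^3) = 48*s^2 - 14*s*v + v^2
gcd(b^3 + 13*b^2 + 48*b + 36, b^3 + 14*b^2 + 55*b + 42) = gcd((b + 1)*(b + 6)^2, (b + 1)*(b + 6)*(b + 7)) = b^2 + 7*b + 6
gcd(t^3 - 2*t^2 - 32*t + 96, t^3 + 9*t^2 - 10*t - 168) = t^2 + 2*t - 24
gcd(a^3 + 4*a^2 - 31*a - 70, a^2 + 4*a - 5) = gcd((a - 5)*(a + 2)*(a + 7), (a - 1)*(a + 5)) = 1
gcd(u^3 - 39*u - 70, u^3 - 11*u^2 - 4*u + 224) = u - 7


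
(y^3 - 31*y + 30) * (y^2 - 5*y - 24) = y^5 - 5*y^4 - 55*y^3 + 185*y^2 + 594*y - 720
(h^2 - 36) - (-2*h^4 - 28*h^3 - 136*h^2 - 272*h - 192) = 2*h^4 + 28*h^3 + 137*h^2 + 272*h + 156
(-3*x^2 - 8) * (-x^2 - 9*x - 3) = 3*x^4 + 27*x^3 + 17*x^2 + 72*x + 24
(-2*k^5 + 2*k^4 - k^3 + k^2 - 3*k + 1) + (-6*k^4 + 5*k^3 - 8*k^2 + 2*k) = -2*k^5 - 4*k^4 + 4*k^3 - 7*k^2 - k + 1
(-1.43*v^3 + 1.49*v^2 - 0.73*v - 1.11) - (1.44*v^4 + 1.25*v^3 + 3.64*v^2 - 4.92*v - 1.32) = -1.44*v^4 - 2.68*v^3 - 2.15*v^2 + 4.19*v + 0.21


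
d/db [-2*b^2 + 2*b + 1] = 2 - 4*b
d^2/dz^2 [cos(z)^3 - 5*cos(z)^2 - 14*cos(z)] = 53*cos(z)/4 + 10*cos(2*z) - 9*cos(3*z)/4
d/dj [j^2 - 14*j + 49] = 2*j - 14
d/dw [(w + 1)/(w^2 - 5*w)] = (-w^2 - 2*w + 5)/(w^2*(w^2 - 10*w + 25))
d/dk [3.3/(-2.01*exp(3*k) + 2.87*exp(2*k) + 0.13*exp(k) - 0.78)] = (19.899*exp(2*k) - 18.942*exp(k) - 0.429)*exp(k)/(2.01*exp(3*k) - 2.87*exp(2*k) - 0.13*exp(k) + 0.78)^2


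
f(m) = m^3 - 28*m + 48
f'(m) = 3*m^2 - 28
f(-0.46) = 60.78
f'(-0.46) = -27.37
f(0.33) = 38.80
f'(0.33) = -27.67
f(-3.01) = 105.01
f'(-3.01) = -0.82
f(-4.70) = 75.78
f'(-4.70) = 38.27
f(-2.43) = 101.69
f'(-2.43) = -10.29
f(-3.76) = 100.12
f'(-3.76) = 14.41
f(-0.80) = 69.89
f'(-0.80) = -26.08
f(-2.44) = 101.79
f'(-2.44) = -10.14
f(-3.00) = 105.00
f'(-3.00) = -1.00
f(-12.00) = -1344.00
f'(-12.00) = 404.00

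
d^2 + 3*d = d*(d + 3)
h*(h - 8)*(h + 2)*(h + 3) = h^4 - 3*h^3 - 34*h^2 - 48*h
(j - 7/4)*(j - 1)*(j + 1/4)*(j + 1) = j^4 - 3*j^3/2 - 23*j^2/16 + 3*j/2 + 7/16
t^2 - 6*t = t*(t - 6)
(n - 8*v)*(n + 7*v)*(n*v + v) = n^3*v - n^2*v^2 + n^2*v - 56*n*v^3 - n*v^2 - 56*v^3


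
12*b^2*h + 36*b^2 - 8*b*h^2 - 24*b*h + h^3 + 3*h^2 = (-6*b + h)*(-2*b + h)*(h + 3)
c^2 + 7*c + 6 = (c + 1)*(c + 6)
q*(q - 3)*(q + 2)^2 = q^4 + q^3 - 8*q^2 - 12*q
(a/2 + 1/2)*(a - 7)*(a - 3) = a^3/2 - 9*a^2/2 + 11*a/2 + 21/2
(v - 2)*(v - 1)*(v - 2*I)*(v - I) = v^4 - 3*v^3 - 3*I*v^3 + 9*I*v^2 + 6*v - 6*I*v - 4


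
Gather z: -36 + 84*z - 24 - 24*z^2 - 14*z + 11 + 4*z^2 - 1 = -20*z^2 + 70*z - 50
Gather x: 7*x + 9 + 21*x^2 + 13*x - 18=21*x^2 + 20*x - 9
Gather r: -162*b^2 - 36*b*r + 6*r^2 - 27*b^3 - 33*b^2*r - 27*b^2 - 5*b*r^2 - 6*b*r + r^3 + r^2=-27*b^3 - 189*b^2 + r^3 + r^2*(7 - 5*b) + r*(-33*b^2 - 42*b)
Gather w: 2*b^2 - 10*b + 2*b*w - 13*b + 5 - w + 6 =2*b^2 - 23*b + w*(2*b - 1) + 11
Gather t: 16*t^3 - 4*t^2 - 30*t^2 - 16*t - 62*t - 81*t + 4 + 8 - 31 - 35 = 16*t^3 - 34*t^2 - 159*t - 54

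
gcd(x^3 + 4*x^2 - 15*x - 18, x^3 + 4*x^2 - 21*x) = x - 3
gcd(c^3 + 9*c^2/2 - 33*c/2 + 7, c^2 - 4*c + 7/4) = c - 1/2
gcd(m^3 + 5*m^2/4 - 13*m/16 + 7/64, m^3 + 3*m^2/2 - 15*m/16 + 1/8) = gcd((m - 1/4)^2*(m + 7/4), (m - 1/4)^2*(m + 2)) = m^2 - m/2 + 1/16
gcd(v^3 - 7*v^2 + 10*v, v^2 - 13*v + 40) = v - 5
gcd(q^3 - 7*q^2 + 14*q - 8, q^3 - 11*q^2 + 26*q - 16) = q^2 - 3*q + 2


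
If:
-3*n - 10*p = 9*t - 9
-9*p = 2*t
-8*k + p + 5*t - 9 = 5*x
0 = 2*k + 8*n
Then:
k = -1220*x/1823 - 648/1823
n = 305*x/1823 + 162/1823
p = 30*x/1823 - 522/1823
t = 2349/1823 - 135*x/1823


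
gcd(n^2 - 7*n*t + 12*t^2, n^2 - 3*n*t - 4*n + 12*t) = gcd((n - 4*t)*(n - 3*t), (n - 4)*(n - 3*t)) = -n + 3*t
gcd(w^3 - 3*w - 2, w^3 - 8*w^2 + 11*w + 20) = w + 1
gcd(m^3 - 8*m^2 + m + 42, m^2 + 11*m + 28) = 1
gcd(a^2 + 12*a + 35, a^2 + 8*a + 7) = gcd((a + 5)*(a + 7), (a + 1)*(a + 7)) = a + 7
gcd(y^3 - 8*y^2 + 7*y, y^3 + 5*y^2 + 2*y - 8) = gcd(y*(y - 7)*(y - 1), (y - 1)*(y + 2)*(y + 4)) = y - 1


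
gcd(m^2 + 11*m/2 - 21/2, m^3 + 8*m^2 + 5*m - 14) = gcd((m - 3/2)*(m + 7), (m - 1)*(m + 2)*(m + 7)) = m + 7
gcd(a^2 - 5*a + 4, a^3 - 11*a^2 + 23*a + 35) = 1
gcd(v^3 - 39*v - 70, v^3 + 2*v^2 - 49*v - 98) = v^2 - 5*v - 14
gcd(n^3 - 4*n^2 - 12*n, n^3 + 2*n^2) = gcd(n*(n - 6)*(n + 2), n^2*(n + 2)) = n^2 + 2*n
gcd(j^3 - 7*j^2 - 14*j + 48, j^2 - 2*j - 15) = j + 3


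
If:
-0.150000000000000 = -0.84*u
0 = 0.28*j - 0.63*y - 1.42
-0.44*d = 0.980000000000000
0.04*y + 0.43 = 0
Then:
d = -2.23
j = -19.12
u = 0.18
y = -10.75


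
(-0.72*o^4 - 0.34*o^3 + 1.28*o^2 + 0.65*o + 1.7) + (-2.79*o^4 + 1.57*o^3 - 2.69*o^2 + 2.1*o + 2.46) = -3.51*o^4 + 1.23*o^3 - 1.41*o^2 + 2.75*o + 4.16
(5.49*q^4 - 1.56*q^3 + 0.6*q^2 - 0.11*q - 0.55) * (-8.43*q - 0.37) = -46.2807*q^5 + 11.1195*q^4 - 4.4808*q^3 + 0.7053*q^2 + 4.6772*q + 0.2035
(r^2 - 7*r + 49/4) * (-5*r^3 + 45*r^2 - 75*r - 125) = -5*r^5 + 80*r^4 - 1805*r^3/4 + 3805*r^2/4 - 175*r/4 - 6125/4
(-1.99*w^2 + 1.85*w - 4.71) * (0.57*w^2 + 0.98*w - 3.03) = -1.1343*w^4 - 0.8957*w^3 + 5.158*w^2 - 10.2213*w + 14.2713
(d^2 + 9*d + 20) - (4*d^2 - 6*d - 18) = -3*d^2 + 15*d + 38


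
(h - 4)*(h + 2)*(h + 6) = h^3 + 4*h^2 - 20*h - 48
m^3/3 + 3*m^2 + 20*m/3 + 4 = (m/3 + 1/3)*(m + 2)*(m + 6)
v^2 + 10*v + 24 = (v + 4)*(v + 6)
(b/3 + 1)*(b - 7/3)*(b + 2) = b^3/3 + 8*b^2/9 - 17*b/9 - 14/3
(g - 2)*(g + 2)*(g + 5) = g^3 + 5*g^2 - 4*g - 20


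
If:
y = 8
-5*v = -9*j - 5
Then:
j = 5*v/9 - 5/9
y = 8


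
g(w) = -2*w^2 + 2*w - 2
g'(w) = 2 - 4*w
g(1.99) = -5.94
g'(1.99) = -5.96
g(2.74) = -11.54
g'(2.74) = -8.96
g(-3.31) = -30.53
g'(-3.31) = 15.24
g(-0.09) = -2.20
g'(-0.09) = 2.36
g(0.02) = -1.96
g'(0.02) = 1.92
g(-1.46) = -9.18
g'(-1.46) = 7.84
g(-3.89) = -40.04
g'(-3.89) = 17.56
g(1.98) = -5.88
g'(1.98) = -5.92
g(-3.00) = -26.00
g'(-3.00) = 14.00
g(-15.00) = -482.00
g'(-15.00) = 62.00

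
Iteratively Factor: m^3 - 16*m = (m - 4)*(m^2 + 4*m) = m*(m - 4)*(m + 4)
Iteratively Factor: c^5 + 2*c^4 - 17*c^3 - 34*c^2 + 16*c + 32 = (c + 2)*(c^4 - 17*c^2 + 16) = (c - 4)*(c + 2)*(c^3 + 4*c^2 - c - 4) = (c - 4)*(c - 1)*(c + 2)*(c^2 + 5*c + 4) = (c - 4)*(c - 1)*(c + 1)*(c + 2)*(c + 4)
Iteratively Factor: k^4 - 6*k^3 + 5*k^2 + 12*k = (k)*(k^3 - 6*k^2 + 5*k + 12) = k*(k - 4)*(k^2 - 2*k - 3) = k*(k - 4)*(k + 1)*(k - 3)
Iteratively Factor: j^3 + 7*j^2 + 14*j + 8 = (j + 4)*(j^2 + 3*j + 2) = (j + 2)*(j + 4)*(j + 1)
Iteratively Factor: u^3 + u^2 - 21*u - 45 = (u + 3)*(u^2 - 2*u - 15) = (u - 5)*(u + 3)*(u + 3)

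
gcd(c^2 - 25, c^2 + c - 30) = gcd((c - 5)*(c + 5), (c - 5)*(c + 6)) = c - 5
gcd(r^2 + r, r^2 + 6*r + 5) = r + 1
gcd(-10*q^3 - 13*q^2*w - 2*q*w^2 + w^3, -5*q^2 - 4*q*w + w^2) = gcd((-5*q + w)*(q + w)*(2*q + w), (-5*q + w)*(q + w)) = 5*q^2 + 4*q*w - w^2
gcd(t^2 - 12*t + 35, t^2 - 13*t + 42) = t - 7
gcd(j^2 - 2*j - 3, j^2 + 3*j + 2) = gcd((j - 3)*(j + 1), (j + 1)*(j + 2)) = j + 1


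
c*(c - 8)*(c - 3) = c^3 - 11*c^2 + 24*c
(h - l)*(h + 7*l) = h^2 + 6*h*l - 7*l^2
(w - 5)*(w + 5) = w^2 - 25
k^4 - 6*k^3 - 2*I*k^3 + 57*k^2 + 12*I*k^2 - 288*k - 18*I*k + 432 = (k - 3)^2*(k - 8*I)*(k + 6*I)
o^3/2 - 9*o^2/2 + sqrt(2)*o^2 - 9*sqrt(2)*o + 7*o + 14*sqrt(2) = (o/2 + sqrt(2))*(o - 7)*(o - 2)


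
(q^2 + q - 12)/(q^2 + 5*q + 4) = (q - 3)/(q + 1)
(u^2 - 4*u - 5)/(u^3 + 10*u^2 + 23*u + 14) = (u - 5)/(u^2 + 9*u + 14)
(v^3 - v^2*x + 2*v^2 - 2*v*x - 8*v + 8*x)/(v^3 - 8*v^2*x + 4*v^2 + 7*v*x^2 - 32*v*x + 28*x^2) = (2 - v)/(-v + 7*x)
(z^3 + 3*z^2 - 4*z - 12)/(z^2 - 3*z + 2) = (z^2 + 5*z + 6)/(z - 1)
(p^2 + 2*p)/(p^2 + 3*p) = (p + 2)/(p + 3)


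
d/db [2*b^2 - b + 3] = 4*b - 1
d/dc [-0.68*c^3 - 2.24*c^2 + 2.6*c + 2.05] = -2.04*c^2 - 4.48*c + 2.6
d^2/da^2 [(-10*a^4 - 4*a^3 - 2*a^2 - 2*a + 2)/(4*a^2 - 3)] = 4*(-80*a^6 + 180*a^4 - 40*a^3 - 258*a^2 - 90*a + 3)/(64*a^6 - 144*a^4 + 108*a^2 - 27)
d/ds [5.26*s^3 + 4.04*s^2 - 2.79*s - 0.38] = 15.78*s^2 + 8.08*s - 2.79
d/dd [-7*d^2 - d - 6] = -14*d - 1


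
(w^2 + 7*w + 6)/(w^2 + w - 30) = (w + 1)/(w - 5)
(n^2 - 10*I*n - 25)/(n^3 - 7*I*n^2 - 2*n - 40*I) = (n - 5*I)/(n^2 - 2*I*n + 8)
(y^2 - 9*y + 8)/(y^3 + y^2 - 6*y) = (y^2 - 9*y + 8)/(y*(y^2 + y - 6))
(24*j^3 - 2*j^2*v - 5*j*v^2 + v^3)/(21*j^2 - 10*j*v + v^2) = (-8*j^2 - 2*j*v + v^2)/(-7*j + v)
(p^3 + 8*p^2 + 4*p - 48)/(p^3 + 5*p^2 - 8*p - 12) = (p + 4)/(p + 1)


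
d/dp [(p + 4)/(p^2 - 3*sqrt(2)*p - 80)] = (p^2 - 3*sqrt(2)*p - (p + 4)*(2*p - 3*sqrt(2)) - 80)/(-p^2 + 3*sqrt(2)*p + 80)^2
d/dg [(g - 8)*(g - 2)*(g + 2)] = 3*g^2 - 16*g - 4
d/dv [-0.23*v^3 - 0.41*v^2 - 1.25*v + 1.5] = -0.69*v^2 - 0.82*v - 1.25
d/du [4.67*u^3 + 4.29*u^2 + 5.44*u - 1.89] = 14.01*u^2 + 8.58*u + 5.44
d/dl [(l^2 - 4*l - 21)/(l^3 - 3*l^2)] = (-l^3 + 8*l^2 + 51*l - 126)/(l^3*(l^2 - 6*l + 9))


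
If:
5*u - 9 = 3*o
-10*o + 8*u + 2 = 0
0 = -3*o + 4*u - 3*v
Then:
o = 41/13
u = 48/13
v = 23/13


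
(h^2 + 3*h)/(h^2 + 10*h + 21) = h/(h + 7)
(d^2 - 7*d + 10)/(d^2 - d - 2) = (d - 5)/(d + 1)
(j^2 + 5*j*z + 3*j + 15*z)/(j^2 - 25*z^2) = (-j - 3)/(-j + 5*z)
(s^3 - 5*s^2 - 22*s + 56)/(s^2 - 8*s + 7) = (s^2 + 2*s - 8)/(s - 1)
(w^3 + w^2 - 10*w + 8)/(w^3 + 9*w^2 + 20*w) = (w^2 - 3*w + 2)/(w*(w + 5))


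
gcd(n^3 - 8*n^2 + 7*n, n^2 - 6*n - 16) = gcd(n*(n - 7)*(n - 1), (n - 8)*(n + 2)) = 1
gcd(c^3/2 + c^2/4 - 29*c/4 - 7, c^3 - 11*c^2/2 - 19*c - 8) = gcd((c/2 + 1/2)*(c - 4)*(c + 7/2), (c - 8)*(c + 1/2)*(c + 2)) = 1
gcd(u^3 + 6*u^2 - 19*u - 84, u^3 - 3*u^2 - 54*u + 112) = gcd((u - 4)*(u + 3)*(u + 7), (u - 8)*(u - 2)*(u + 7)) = u + 7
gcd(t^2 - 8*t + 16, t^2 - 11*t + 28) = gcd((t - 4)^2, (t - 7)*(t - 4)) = t - 4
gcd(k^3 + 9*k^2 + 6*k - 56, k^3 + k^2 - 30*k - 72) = k + 4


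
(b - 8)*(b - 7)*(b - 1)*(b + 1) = b^4 - 15*b^3 + 55*b^2 + 15*b - 56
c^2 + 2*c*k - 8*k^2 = (c - 2*k)*(c + 4*k)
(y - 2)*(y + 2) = y^2 - 4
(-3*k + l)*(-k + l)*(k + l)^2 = 3*k^4 + 2*k^3*l - 4*k^2*l^2 - 2*k*l^3 + l^4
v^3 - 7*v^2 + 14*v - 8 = (v - 4)*(v - 2)*(v - 1)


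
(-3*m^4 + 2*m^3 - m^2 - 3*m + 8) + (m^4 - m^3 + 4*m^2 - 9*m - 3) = -2*m^4 + m^3 + 3*m^2 - 12*m + 5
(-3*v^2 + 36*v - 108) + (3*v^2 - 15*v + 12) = 21*v - 96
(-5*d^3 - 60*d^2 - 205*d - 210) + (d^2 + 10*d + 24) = -5*d^3 - 59*d^2 - 195*d - 186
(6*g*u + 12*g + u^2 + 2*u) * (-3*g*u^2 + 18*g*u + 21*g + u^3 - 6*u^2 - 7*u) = -18*g^2*u^3 + 72*g^2*u^2 + 342*g^2*u + 252*g^2 + 3*g*u^4 - 12*g*u^3 - 57*g*u^2 - 42*g*u + u^5 - 4*u^4 - 19*u^3 - 14*u^2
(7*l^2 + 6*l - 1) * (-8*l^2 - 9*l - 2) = -56*l^4 - 111*l^3 - 60*l^2 - 3*l + 2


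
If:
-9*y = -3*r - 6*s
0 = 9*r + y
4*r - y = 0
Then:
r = 0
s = 0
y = 0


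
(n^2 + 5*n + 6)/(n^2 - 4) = (n + 3)/(n - 2)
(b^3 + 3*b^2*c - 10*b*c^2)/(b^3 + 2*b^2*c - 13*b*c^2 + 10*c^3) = b/(b - c)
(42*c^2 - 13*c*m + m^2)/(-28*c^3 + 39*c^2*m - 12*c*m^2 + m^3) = (-6*c + m)/(4*c^2 - 5*c*m + m^2)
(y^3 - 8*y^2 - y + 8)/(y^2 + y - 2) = (y^2 - 7*y - 8)/(y + 2)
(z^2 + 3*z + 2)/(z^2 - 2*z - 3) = (z + 2)/(z - 3)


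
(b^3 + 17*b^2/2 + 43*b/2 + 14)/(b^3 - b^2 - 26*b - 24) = (b + 7/2)/(b - 6)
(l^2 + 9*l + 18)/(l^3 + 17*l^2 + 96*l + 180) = (l + 3)/(l^2 + 11*l + 30)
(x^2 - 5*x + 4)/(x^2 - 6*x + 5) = (x - 4)/(x - 5)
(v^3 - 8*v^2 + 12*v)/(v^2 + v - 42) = v*(v - 2)/(v + 7)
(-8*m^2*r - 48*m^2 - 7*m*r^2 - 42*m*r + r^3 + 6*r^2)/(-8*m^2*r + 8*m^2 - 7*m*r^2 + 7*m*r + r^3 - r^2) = (r + 6)/(r - 1)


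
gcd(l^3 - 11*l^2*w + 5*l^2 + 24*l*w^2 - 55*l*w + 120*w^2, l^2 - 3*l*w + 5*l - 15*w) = -l^2 + 3*l*w - 5*l + 15*w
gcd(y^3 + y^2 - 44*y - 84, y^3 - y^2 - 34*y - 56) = y^2 - 5*y - 14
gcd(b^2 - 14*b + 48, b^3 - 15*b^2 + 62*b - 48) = b^2 - 14*b + 48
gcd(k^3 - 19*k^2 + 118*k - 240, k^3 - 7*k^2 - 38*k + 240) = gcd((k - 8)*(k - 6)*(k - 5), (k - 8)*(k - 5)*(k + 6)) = k^2 - 13*k + 40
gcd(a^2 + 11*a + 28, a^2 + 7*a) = a + 7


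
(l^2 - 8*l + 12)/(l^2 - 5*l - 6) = (l - 2)/(l + 1)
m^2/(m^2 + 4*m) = m/(m + 4)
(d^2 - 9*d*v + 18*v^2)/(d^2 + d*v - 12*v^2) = (d - 6*v)/(d + 4*v)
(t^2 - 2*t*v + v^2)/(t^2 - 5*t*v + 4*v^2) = (t - v)/(t - 4*v)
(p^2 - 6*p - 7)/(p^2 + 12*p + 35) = (p^2 - 6*p - 7)/(p^2 + 12*p + 35)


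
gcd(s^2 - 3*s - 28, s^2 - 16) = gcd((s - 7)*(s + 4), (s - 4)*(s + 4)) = s + 4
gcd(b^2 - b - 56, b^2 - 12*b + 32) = b - 8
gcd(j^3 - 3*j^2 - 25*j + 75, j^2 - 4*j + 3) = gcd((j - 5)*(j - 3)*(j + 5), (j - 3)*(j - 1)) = j - 3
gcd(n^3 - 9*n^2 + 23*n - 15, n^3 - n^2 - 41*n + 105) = n^2 - 8*n + 15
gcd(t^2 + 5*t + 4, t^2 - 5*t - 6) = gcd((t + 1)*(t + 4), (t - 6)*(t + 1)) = t + 1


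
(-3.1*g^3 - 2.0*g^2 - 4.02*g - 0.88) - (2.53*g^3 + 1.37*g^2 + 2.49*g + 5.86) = -5.63*g^3 - 3.37*g^2 - 6.51*g - 6.74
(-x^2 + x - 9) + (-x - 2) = -x^2 - 11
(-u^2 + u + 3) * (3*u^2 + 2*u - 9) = -3*u^4 + u^3 + 20*u^2 - 3*u - 27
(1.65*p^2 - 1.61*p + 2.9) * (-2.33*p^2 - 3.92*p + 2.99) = -3.8445*p^4 - 2.7167*p^3 + 4.4877*p^2 - 16.1819*p + 8.671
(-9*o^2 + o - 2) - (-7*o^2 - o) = -2*o^2 + 2*o - 2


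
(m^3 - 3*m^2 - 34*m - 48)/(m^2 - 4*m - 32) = (m^2 + 5*m + 6)/(m + 4)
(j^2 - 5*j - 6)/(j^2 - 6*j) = (j + 1)/j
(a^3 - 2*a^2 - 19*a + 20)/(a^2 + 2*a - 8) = (a^2 - 6*a + 5)/(a - 2)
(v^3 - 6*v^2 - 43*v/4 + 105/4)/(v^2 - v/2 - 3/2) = (2*v^2 - 9*v - 35)/(2*(v + 1))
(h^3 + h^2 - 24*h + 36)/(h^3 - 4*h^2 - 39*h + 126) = (h - 2)/(h - 7)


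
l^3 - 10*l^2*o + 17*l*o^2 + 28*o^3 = (l - 7*o)*(l - 4*o)*(l + o)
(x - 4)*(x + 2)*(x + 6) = x^3 + 4*x^2 - 20*x - 48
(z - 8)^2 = z^2 - 16*z + 64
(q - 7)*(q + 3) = q^2 - 4*q - 21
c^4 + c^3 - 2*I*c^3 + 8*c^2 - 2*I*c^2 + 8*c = c*(c + 1)*(c - 4*I)*(c + 2*I)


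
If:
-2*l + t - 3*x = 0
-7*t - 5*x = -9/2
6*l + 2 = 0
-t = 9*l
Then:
No Solution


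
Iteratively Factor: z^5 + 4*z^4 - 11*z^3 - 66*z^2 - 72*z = (z + 3)*(z^4 + z^3 - 14*z^2 - 24*z) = (z + 3)^2*(z^3 - 2*z^2 - 8*z) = (z + 2)*(z + 3)^2*(z^2 - 4*z) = z*(z + 2)*(z + 3)^2*(z - 4)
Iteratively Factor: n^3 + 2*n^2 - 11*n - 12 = (n - 3)*(n^2 + 5*n + 4) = (n - 3)*(n + 4)*(n + 1)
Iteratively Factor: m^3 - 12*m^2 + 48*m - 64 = (m - 4)*(m^2 - 8*m + 16) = (m - 4)^2*(m - 4)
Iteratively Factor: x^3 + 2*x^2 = (x)*(x^2 + 2*x) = x^2*(x + 2)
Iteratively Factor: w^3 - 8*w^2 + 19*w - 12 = (w - 3)*(w^2 - 5*w + 4) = (w - 4)*(w - 3)*(w - 1)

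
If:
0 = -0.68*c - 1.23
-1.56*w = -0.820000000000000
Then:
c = -1.81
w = 0.53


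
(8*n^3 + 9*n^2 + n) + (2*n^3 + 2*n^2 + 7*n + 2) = 10*n^3 + 11*n^2 + 8*n + 2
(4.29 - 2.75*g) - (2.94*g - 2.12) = 6.41 - 5.69*g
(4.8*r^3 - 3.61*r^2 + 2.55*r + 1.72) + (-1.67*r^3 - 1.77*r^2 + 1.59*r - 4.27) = 3.13*r^3 - 5.38*r^2 + 4.14*r - 2.55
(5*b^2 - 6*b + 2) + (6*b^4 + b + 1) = 6*b^4 + 5*b^2 - 5*b + 3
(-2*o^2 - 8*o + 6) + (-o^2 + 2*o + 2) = -3*o^2 - 6*o + 8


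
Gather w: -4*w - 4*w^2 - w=-4*w^2 - 5*w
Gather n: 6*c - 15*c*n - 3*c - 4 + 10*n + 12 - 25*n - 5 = 3*c + n*(-15*c - 15) + 3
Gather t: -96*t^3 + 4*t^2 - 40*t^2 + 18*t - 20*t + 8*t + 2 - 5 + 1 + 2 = -96*t^3 - 36*t^2 + 6*t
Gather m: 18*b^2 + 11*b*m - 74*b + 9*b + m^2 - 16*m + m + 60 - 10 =18*b^2 - 65*b + m^2 + m*(11*b - 15) + 50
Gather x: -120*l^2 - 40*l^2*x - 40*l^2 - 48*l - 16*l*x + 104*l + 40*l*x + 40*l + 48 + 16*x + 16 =-160*l^2 + 96*l + x*(-40*l^2 + 24*l + 16) + 64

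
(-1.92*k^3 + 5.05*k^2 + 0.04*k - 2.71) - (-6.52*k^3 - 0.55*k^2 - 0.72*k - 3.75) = 4.6*k^3 + 5.6*k^2 + 0.76*k + 1.04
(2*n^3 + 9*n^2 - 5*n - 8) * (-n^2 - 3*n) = -2*n^5 - 15*n^4 - 22*n^3 + 23*n^2 + 24*n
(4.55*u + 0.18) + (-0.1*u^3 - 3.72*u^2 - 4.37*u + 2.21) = -0.1*u^3 - 3.72*u^2 + 0.18*u + 2.39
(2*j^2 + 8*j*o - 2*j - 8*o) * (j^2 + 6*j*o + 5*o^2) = 2*j^4 + 20*j^3*o - 2*j^3 + 58*j^2*o^2 - 20*j^2*o + 40*j*o^3 - 58*j*o^2 - 40*o^3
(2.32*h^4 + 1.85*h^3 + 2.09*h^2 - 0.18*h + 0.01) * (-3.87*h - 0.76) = -8.9784*h^5 - 8.9227*h^4 - 9.4943*h^3 - 0.8918*h^2 + 0.0981*h - 0.0076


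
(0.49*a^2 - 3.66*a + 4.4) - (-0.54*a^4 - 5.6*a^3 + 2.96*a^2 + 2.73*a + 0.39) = 0.54*a^4 + 5.6*a^3 - 2.47*a^2 - 6.39*a + 4.01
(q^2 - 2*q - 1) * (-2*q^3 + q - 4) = -2*q^5 + 4*q^4 + 3*q^3 - 6*q^2 + 7*q + 4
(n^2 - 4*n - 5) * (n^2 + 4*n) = n^4 - 21*n^2 - 20*n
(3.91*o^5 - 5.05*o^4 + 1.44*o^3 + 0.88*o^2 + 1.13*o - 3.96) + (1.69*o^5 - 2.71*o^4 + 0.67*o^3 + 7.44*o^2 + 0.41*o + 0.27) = 5.6*o^5 - 7.76*o^4 + 2.11*o^3 + 8.32*o^2 + 1.54*o - 3.69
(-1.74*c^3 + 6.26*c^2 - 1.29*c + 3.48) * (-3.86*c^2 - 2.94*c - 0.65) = 6.7164*c^5 - 19.048*c^4 - 12.294*c^3 - 13.7092*c^2 - 9.3927*c - 2.262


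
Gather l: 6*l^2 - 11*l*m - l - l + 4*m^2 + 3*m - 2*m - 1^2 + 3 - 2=6*l^2 + l*(-11*m - 2) + 4*m^2 + m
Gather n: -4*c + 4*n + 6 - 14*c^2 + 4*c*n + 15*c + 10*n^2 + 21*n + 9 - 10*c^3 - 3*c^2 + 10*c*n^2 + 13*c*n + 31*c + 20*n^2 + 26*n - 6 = -10*c^3 - 17*c^2 + 42*c + n^2*(10*c + 30) + n*(17*c + 51) + 9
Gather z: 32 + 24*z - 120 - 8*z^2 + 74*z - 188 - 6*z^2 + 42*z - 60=-14*z^2 + 140*z - 336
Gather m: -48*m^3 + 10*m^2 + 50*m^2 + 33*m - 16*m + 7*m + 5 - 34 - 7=-48*m^3 + 60*m^2 + 24*m - 36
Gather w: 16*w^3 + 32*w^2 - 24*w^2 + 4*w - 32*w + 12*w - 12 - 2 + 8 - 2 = 16*w^3 + 8*w^2 - 16*w - 8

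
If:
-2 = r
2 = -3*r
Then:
No Solution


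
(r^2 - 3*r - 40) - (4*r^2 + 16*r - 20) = -3*r^2 - 19*r - 20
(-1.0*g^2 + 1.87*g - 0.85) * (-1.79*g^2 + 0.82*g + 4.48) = 1.79*g^4 - 4.1673*g^3 - 1.4251*g^2 + 7.6806*g - 3.808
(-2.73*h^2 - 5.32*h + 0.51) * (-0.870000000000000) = 2.3751*h^2 + 4.6284*h - 0.4437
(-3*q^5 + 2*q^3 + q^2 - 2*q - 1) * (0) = 0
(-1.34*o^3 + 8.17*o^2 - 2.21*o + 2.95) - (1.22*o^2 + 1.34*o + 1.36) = -1.34*o^3 + 6.95*o^2 - 3.55*o + 1.59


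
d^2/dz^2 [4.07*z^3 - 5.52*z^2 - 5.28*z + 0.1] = 24.42*z - 11.04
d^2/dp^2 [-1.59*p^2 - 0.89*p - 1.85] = -3.18000000000000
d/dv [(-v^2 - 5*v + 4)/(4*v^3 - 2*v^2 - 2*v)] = (v^4 + 10*v^3 - 14*v^2 + 4*v + 2)/(v^2*(4*v^4 - 4*v^3 - 3*v^2 + 2*v + 1))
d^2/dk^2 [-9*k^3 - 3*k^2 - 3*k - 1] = -54*k - 6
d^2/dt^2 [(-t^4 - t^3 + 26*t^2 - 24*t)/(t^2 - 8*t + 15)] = 2*(-t^6 + 24*t^5 - 237*t^4 + 1095*t^3 - 2160*t^2 + 405*t + 2970)/(t^6 - 24*t^5 + 237*t^4 - 1232*t^3 + 3555*t^2 - 5400*t + 3375)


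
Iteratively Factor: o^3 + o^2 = (o + 1)*(o^2) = o*(o + 1)*(o)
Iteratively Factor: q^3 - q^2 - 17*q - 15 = (q - 5)*(q^2 + 4*q + 3) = (q - 5)*(q + 3)*(q + 1)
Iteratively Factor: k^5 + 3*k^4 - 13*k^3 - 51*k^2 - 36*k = (k + 3)*(k^4 - 13*k^2 - 12*k) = (k + 1)*(k + 3)*(k^3 - k^2 - 12*k) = (k + 1)*(k + 3)^2*(k^2 - 4*k) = (k - 4)*(k + 1)*(k + 3)^2*(k)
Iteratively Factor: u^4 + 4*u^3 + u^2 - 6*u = (u - 1)*(u^3 + 5*u^2 + 6*u) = (u - 1)*(u + 3)*(u^2 + 2*u) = u*(u - 1)*(u + 3)*(u + 2)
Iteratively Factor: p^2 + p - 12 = (p + 4)*(p - 3)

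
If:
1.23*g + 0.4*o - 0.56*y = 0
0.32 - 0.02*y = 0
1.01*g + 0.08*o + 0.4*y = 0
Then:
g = -10.72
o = 55.37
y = 16.00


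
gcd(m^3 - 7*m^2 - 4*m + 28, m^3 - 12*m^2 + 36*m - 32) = m - 2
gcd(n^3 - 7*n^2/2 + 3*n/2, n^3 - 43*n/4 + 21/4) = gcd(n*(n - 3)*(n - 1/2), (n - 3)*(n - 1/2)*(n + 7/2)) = n^2 - 7*n/2 + 3/2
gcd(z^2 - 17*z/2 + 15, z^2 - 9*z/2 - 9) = z - 6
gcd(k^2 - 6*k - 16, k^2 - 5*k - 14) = k + 2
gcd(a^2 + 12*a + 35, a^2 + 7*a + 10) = a + 5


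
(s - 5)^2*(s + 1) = s^3 - 9*s^2 + 15*s + 25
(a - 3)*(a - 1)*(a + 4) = a^3 - 13*a + 12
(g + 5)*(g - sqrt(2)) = g^2 - sqrt(2)*g + 5*g - 5*sqrt(2)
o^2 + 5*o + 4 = (o + 1)*(o + 4)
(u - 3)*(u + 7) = u^2 + 4*u - 21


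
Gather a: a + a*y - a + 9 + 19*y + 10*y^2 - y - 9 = a*y + 10*y^2 + 18*y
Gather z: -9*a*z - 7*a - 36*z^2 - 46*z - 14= -7*a - 36*z^2 + z*(-9*a - 46) - 14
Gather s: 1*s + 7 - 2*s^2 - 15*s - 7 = -2*s^2 - 14*s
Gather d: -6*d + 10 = 10 - 6*d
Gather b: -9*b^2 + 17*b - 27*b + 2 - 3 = -9*b^2 - 10*b - 1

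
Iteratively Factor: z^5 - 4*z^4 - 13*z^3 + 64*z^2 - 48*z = (z - 1)*(z^4 - 3*z^3 - 16*z^2 + 48*z) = (z - 3)*(z - 1)*(z^3 - 16*z) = (z - 3)*(z - 1)*(z + 4)*(z^2 - 4*z) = (z - 4)*(z - 3)*(z - 1)*(z + 4)*(z)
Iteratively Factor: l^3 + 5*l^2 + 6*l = (l + 3)*(l^2 + 2*l) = l*(l + 3)*(l + 2)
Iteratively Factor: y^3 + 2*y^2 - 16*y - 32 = (y - 4)*(y^2 + 6*y + 8) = (y - 4)*(y + 2)*(y + 4)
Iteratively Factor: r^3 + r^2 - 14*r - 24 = (r + 3)*(r^2 - 2*r - 8) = (r - 4)*(r + 3)*(r + 2)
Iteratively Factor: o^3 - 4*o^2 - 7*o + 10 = (o + 2)*(o^2 - 6*o + 5) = (o - 1)*(o + 2)*(o - 5)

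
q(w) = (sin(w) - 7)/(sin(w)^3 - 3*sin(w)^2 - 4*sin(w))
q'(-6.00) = -20.57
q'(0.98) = -1.14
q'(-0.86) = 15.82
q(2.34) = 1.55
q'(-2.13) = -35.30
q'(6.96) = -3.00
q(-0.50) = -6.69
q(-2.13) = -12.54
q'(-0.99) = 31.28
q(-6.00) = 5.05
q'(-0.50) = -1.49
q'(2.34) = 1.97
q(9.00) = 3.16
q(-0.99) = -11.82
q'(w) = (sin(w) - 7)*(-3*sin(w)^2*cos(w) + 6*sin(w)*cos(w) + 4*cos(w))/(sin(w)^3 - 3*sin(w)^2 - 4*sin(w))^2 + cos(w)/(sin(w)^3 - 3*sin(w)^2 - 4*sin(w))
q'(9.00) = 8.65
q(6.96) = 1.85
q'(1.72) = 0.20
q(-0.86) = -8.88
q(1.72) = 1.02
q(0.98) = 1.28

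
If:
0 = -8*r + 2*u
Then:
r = u/4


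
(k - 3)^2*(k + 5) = k^3 - k^2 - 21*k + 45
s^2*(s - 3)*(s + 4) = s^4 + s^3 - 12*s^2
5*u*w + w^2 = w*(5*u + w)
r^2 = r^2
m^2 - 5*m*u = m*(m - 5*u)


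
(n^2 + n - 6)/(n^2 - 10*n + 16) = (n + 3)/(n - 8)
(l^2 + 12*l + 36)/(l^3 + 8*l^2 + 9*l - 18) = (l + 6)/(l^2 + 2*l - 3)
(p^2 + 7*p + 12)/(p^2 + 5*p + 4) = (p + 3)/(p + 1)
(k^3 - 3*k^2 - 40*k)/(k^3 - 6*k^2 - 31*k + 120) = k/(k - 3)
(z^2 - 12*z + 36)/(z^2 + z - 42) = (z - 6)/(z + 7)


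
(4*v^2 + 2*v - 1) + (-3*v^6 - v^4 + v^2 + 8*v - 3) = -3*v^6 - v^4 + 5*v^2 + 10*v - 4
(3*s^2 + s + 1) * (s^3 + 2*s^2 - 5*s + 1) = 3*s^5 + 7*s^4 - 12*s^3 - 4*s + 1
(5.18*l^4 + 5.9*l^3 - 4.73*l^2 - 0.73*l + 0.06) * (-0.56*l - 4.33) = -2.9008*l^5 - 25.7334*l^4 - 22.8982*l^3 + 20.8897*l^2 + 3.1273*l - 0.2598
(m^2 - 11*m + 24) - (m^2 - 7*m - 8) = 32 - 4*m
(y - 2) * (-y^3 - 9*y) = -y^4 + 2*y^3 - 9*y^2 + 18*y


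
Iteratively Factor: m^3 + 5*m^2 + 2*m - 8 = (m + 2)*(m^2 + 3*m - 4) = (m - 1)*(m + 2)*(m + 4)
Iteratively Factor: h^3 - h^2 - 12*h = (h + 3)*(h^2 - 4*h) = (h - 4)*(h + 3)*(h)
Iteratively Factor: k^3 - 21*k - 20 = (k + 4)*(k^2 - 4*k - 5) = (k + 1)*(k + 4)*(k - 5)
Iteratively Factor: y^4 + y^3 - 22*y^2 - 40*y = (y - 5)*(y^3 + 6*y^2 + 8*y) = y*(y - 5)*(y^2 + 6*y + 8) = y*(y - 5)*(y + 4)*(y + 2)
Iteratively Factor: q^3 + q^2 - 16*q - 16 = (q + 1)*(q^2 - 16) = (q - 4)*(q + 1)*(q + 4)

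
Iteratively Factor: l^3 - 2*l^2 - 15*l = (l - 5)*(l^2 + 3*l) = (l - 5)*(l + 3)*(l)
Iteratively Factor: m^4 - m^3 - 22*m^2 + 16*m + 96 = (m - 3)*(m^3 + 2*m^2 - 16*m - 32) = (m - 3)*(m + 4)*(m^2 - 2*m - 8) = (m - 4)*(m - 3)*(m + 4)*(m + 2)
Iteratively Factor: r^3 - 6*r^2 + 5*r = (r - 1)*(r^2 - 5*r) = r*(r - 1)*(r - 5)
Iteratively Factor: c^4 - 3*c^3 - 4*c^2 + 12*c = (c + 2)*(c^3 - 5*c^2 + 6*c) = (c - 3)*(c + 2)*(c^2 - 2*c) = (c - 3)*(c - 2)*(c + 2)*(c)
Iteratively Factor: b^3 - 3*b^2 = (b - 3)*(b^2) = b*(b - 3)*(b)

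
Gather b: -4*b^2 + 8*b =-4*b^2 + 8*b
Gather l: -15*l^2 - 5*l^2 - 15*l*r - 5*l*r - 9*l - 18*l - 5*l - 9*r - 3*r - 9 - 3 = -20*l^2 + l*(-20*r - 32) - 12*r - 12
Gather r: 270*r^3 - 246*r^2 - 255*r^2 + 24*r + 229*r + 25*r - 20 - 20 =270*r^3 - 501*r^2 + 278*r - 40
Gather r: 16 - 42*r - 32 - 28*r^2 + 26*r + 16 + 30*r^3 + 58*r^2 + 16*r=30*r^3 + 30*r^2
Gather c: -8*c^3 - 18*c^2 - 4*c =-8*c^3 - 18*c^2 - 4*c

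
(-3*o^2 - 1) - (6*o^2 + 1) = -9*o^2 - 2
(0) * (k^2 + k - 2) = 0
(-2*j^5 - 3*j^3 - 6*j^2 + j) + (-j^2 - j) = -2*j^5 - 3*j^3 - 7*j^2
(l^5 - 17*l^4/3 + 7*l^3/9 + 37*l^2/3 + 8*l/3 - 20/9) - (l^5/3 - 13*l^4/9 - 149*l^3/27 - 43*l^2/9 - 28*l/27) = 2*l^5/3 - 38*l^4/9 + 170*l^3/27 + 154*l^2/9 + 100*l/27 - 20/9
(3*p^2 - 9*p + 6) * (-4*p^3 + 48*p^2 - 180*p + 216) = -12*p^5 + 180*p^4 - 996*p^3 + 2556*p^2 - 3024*p + 1296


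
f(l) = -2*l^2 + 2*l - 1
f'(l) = 2 - 4*l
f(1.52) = -2.58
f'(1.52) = -4.08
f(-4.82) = -57.10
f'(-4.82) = 21.28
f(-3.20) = -27.88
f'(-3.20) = 14.80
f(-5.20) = -65.48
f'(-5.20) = 22.80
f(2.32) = -7.12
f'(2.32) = -7.28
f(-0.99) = -4.94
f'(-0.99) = 5.96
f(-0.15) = -1.34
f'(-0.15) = 2.60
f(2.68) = -10.00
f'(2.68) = -8.72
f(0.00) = -1.00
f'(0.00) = 2.00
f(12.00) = -265.00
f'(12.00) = -46.00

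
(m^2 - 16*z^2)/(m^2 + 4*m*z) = (m - 4*z)/m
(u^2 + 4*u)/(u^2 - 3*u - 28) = u/(u - 7)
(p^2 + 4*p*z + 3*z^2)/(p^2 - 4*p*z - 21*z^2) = (-p - z)/(-p + 7*z)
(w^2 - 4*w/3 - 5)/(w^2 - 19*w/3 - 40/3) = (w - 3)/(w - 8)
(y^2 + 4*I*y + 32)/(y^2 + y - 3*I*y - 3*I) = (y^2 + 4*I*y + 32)/(y^2 + y - 3*I*y - 3*I)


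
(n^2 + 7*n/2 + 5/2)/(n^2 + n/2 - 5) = (n + 1)/(n - 2)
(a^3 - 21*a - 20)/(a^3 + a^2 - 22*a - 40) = (a + 1)/(a + 2)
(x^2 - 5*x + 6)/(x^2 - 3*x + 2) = (x - 3)/(x - 1)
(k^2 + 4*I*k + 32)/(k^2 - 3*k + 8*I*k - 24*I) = (k - 4*I)/(k - 3)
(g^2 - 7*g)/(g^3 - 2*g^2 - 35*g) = 1/(g + 5)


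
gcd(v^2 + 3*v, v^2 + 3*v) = v^2 + 3*v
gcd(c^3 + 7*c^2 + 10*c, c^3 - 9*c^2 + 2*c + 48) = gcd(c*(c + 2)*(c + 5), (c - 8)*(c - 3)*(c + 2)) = c + 2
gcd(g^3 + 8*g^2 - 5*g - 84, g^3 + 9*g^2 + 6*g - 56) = g^2 + 11*g + 28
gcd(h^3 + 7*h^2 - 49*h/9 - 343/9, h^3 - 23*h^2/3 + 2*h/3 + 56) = h + 7/3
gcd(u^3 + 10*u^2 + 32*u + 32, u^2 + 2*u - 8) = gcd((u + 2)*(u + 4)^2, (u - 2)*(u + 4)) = u + 4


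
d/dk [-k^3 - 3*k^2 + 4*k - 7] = -3*k^2 - 6*k + 4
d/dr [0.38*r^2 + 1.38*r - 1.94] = 0.76*r + 1.38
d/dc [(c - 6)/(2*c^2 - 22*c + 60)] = -1/(2*c^2 - 20*c + 50)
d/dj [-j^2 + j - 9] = 1 - 2*j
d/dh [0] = 0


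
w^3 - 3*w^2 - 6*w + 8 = (w - 4)*(w - 1)*(w + 2)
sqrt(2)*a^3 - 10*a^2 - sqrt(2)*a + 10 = (a - 1)*(a - 5*sqrt(2))*(sqrt(2)*a + sqrt(2))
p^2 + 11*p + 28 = (p + 4)*(p + 7)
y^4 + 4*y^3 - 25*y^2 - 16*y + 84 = (y - 3)*(y - 2)*(y + 2)*(y + 7)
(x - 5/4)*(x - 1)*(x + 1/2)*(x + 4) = x^4 + 9*x^3/4 - 55*x^2/8 + 9*x/8 + 5/2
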